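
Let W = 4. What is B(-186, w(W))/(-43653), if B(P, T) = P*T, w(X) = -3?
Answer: -186/14551 ≈ -0.012783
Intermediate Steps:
B(-186, w(W))/(-43653) = -186*(-3)/(-43653) = 558*(-1/43653) = -186/14551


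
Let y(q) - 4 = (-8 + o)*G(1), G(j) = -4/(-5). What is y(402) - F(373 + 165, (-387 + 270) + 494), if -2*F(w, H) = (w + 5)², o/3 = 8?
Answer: 1474413/10 ≈ 1.4744e+5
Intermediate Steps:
o = 24 (o = 3*8 = 24)
G(j) = ⅘ (G(j) = -4*(-⅕) = ⅘)
y(q) = 84/5 (y(q) = 4 + (-8 + 24)*(⅘) = 4 + 16*(⅘) = 4 + 64/5 = 84/5)
F(w, H) = -(5 + w)²/2 (F(w, H) = -(w + 5)²/2 = -(5 + w)²/2)
y(402) - F(373 + 165, (-387 + 270) + 494) = 84/5 - (-1)*(5 + (373 + 165))²/2 = 84/5 - (-1)*(5 + 538)²/2 = 84/5 - (-1)*543²/2 = 84/5 - (-1)*294849/2 = 84/5 - 1*(-294849/2) = 84/5 + 294849/2 = 1474413/10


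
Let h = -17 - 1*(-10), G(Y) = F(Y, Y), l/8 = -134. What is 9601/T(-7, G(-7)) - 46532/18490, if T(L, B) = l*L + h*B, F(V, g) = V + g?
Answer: -88106887/70280490 ≈ -1.2536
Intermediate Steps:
l = -1072 (l = 8*(-134) = -1072)
G(Y) = 2*Y (G(Y) = Y + Y = 2*Y)
h = -7 (h = -17 + 10 = -7)
T(L, B) = -1072*L - 7*B
9601/T(-7, G(-7)) - 46532/18490 = 9601/(-1072*(-7) - 14*(-7)) - 46532/18490 = 9601/(7504 - 7*(-14)) - 46532*1/18490 = 9601/(7504 + 98) - 23266/9245 = 9601/7602 - 23266/9245 = -88106887/70280490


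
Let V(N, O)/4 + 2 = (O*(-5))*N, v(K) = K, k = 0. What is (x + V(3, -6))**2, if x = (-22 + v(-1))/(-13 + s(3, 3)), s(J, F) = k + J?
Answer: 12552849/100 ≈ 1.2553e+5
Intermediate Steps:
s(J, F) = J (s(J, F) = 0 + J = J)
V(N, O) = -8 - 20*N*O (V(N, O) = -8 + 4*((O*(-5))*N) = -8 + 4*((-5*O)*N) = -8 + 4*(-5*N*O) = -8 - 20*N*O)
x = 23/10 (x = (-22 - 1)/(-13 + 3) = -23/(-10) = -23*(-1/10) = 23/10 ≈ 2.3000)
(x + V(3, -6))**2 = (23/10 + (-8 - 20*3*(-6)))**2 = (23/10 + (-8 + 360))**2 = (23/10 + 352)**2 = (3543/10)**2 = 12552849/100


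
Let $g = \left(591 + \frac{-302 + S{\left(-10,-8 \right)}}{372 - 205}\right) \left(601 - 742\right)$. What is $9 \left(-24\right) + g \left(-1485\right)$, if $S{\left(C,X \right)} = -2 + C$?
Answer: $\frac{20599888383}{167} \approx 1.2335 \cdot 10^{8}$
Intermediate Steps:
$g = - \frac{13872003}{167}$ ($g = \left(591 + \frac{-302 - 12}{372 - 205}\right) \left(601 - 742\right) = \left(591 + \frac{-302 - 12}{167}\right) \left(-141\right) = \left(591 - \frac{314}{167}\right) \left(-141\right) = \frac{98383}{167} \left(-141\right) = - \frac{13872003}{167} \approx -83066.0$)
$9 \left(-24\right) + g \left(-1485\right) = 9 \left(-24\right) - - \frac{20599924455}{167} = -216 + \frac{20599924455}{167} = \frac{20599888383}{167}$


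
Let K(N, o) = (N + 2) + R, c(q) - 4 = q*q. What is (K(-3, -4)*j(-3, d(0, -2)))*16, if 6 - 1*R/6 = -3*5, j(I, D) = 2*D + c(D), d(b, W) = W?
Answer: 8000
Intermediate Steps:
c(q) = 4 + q**2 (c(q) = 4 + q*q = 4 + q**2)
j(I, D) = 4 + D**2 + 2*D (j(I, D) = 2*D + (4 + D**2) = 4 + D**2 + 2*D)
R = 126 (R = 36 - (-18)*5 = 36 - 6*(-15) = 36 + 90 = 126)
K(N, o) = 128 + N (K(N, o) = (N + 2) + 126 = (2 + N) + 126 = 128 + N)
(K(-3, -4)*j(-3, d(0, -2)))*16 = ((128 - 3)*(4 + (-2)**2 + 2*(-2)))*16 = (125*(4 + 4 - 4))*16 = (125*4)*16 = 500*16 = 8000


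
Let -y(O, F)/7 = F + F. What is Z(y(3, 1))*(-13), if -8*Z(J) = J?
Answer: -91/4 ≈ -22.750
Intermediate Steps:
y(O, F) = -14*F (y(O, F) = -7*(F + F) = -14*F)
Z(J) = -J/8
Z(y(3, 1))*(-13) = -(-7)/4*(-13) = -1/8*(-14)*(-13) = (7/4)*(-13) = -91/4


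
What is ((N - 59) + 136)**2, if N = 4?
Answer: 6561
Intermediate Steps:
((N - 59) + 136)**2 = ((4 - 59) + 136)**2 = (-55 + 136)**2 = 81**2 = 6561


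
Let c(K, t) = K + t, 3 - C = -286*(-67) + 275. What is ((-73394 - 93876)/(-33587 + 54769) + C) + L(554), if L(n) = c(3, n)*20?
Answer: -87925389/10591 ≈ -8301.9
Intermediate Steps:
C = -19434 (C = 3 - (-286*(-67) + 275) = 3 - (19162 + 275) = 3 - 1*19437 = 3 - 19437 = -19434)
L(n) = 60 + 20*n (L(n) = (3 + n)*20 = 60 + 20*n)
((-73394 - 93876)/(-33587 + 54769) + C) + L(554) = ((-73394 - 93876)/(-33587 + 54769) - 19434) + (60 + 20*554) = (-167270/21182 - 19434) + (60 + 11080) = (-167270*1/21182 - 19434) + 11140 = (-83635/10591 - 19434) + 11140 = -205909129/10591 + 11140 = -87925389/10591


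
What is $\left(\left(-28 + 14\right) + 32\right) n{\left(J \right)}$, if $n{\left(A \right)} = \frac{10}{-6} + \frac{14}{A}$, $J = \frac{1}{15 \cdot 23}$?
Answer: $86910$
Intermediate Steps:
$J = \frac{1}{345}$ ($J = \frac{1}{15} \cdot \frac{1}{23} = \frac{1}{345} \approx 0.0028986$)
$n{\left(A \right)} = - \frac{5}{3} + \frac{14}{A}$ ($n{\left(A \right)} = 10 \left(- \frac{1}{6}\right) + \frac{14}{A} = - \frac{5}{3} + \frac{14}{A}$)
$\left(\left(-28 + 14\right) + 32\right) n{\left(J \right)} = \left(\left(-28 + 14\right) + 32\right) \left(- \frac{5}{3} + 14 \frac{1}{\frac{1}{345}}\right) = \left(-14 + 32\right) \left(- \frac{5}{3} + 14 \cdot 345\right) = 18 \left(- \frac{5}{3} + 4830\right) = 18 \cdot \frac{14485}{3} = 86910$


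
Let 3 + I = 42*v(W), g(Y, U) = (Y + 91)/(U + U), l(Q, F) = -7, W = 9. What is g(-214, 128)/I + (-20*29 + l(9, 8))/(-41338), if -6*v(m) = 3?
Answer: 1448517/42330112 ≈ 0.034220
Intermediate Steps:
v(m) = -½ (v(m) = -⅙*3 = -½)
g(Y, U) = (91 + Y)/(2*U) (g(Y, U) = (91 + Y)/((2*U)) = (91 + Y)*(1/(2*U)) = (91 + Y)/(2*U))
I = -24 (I = -3 + 42*(-½) = -3 - 21 = -24)
g(-214, 128)/I + (-20*29 + l(9, 8))/(-41338) = ((½)*(91 - 214)/128)/(-24) + (-20*29 - 7)/(-41338) = ((½)*(1/128)*(-123))*(-1/24) + (-580 - 7)*(-1/41338) = -123/256*(-1/24) - 587*(-1/41338) = 41/2048 + 587/41338 = 1448517/42330112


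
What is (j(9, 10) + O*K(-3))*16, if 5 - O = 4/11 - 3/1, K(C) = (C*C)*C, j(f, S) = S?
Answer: -34528/11 ≈ -3138.9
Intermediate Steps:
K(C) = C³ (K(C) = C²*C = C³)
O = 84/11 (O = 5 - (4/11 - 3/1) = 5 - (4*(1/11) - 3*1) = 5 - (4/11 - 3) = 5 - 1*(-29/11) = 5 + 29/11 = 84/11 ≈ 7.6364)
(j(9, 10) + O*K(-3))*16 = (10 + (84/11)*(-3)³)*16 = (10 + (84/11)*(-27))*16 = (10 - 2268/11)*16 = -2158/11*16 = -34528/11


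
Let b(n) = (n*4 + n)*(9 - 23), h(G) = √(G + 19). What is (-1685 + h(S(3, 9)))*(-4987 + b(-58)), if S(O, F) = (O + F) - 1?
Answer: 1561995 - 927*√30 ≈ 1.5569e+6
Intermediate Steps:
S(O, F) = -1 + F + O (S(O, F) = (F + O) - 1 = -1 + F + O)
h(G) = √(19 + G)
b(n) = -70*n (b(n) = (4*n + n)*(-14) = (5*n)*(-14) = -70*n)
(-1685 + h(S(3, 9)))*(-4987 + b(-58)) = (-1685 + √(19 + (-1 + 9 + 3)))*(-4987 - 70*(-58)) = (-1685 + √(19 + 11))*(-4987 + 4060) = (-1685 + √30)*(-927) = 1561995 - 927*√30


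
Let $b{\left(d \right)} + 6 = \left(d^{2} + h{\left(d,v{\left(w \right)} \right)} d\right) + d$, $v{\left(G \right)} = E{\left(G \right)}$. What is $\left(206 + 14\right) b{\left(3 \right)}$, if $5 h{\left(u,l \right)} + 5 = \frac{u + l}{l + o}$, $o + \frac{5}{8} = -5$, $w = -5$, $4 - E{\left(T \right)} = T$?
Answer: $\frac{3388}{3} \approx 1129.3$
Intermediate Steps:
$E{\left(T \right)} = 4 - T$
$o = - \frac{45}{8}$ ($o = - \frac{5}{8} - 5 = - \frac{45}{8} \approx -5.625$)
$v{\left(G \right)} = 4 - G$
$h{\left(u,l \right)} = -1 + \frac{l + u}{5 \left(- \frac{45}{8} + l\right)}$ ($h{\left(u,l \right)} = -1 + \frac{\left(u + l\right) \frac{1}{l - \frac{45}{8}}}{5} = -1 + \frac{\left(l + u\right) \frac{1}{- \frac{45}{8} + l}}{5} = -1 + \frac{\frac{1}{- \frac{45}{8} + l} \left(l + u\right)}{5} = -1 + \frac{l + u}{5 \left(- \frac{45}{8} + l\right)}$)
$b{\left(d \right)} = -6 + d + d^{2} + d \left(- \frac{7}{15} + \frac{8 d}{135}\right)$ ($b{\left(d \right)} = -6 + \left(\left(d^{2} + \frac{225 - 32 \left(4 - -5\right) + 8 d}{5 \left(-45 + 8 \left(4 - -5\right)\right)} d\right) + d\right) = -6 + \left(\left(d^{2} + \frac{225 - 32 \left(4 + 5\right) + 8 d}{5 \left(-45 + 8 \left(4 + 5\right)\right)} d\right) + d\right) = -6 + \left(\left(d^{2} + \frac{225 - 288 + 8 d}{5 \left(-45 + 8 \cdot 9\right)} d\right) + d\right) = -6 + \left(\left(d^{2} + \frac{225 - 288 + 8 d}{5 \left(-45 + 72\right)} d\right) + d\right) = -6 + \left(\left(d^{2} + \frac{-63 + 8 d}{5 \cdot 27} d\right) + d\right) = -6 + \left(\left(d^{2} + \frac{1}{5} \cdot \frac{1}{27} \left(-63 + 8 d\right) d\right) + d\right) = -6 + \left(\left(d^{2} + \left(- \frac{7}{15} + \frac{8 d}{135}\right) d\right) + d\right) = -6 + \left(\left(d^{2} + d \left(- \frac{7}{15} + \frac{8 d}{135}\right)\right) + d\right) = -6 + \left(d + d^{2} + d \left(- \frac{7}{15} + \frac{8 d}{135}\right)\right) = -6 + d + d^{2} + d \left(- \frac{7}{15} + \frac{8 d}{135}\right)$)
$\left(206 + 14\right) b{\left(3 \right)} = \left(206 + 14\right) \left(-6 + \frac{8}{15} \cdot 3 + \frac{143 \cdot 3^{2}}{135}\right) = 220 \left(-6 + \frac{8}{5} + \frac{143}{135} \cdot 9\right) = 220 \left(-6 + \frac{8}{5} + \frac{143}{15}\right) = 220 \cdot \frac{77}{15} = \frac{3388}{3}$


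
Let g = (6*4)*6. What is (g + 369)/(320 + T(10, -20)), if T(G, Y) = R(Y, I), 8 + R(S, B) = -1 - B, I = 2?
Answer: 171/103 ≈ 1.6602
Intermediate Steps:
R(S, B) = -9 - B (R(S, B) = -8 + (-1 - B) = -9 - B)
T(G, Y) = -11 (T(G, Y) = -9 - 1*2 = -9 - 2 = -11)
g = 144 (g = 24*6 = 144)
(g + 369)/(320 + T(10, -20)) = (144 + 369)/(320 - 11) = 513/309 = 513*(1/309) = 171/103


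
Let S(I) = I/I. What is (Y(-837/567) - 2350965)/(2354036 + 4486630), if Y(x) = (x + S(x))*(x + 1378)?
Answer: -1037064635/3016733706 ≈ -0.34377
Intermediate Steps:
S(I) = 1
Y(x) = (1 + x)*(1378 + x) (Y(x) = (x + 1)*(x + 1378) = (1 + x)*(1378 + x))
(Y(-837/567) - 2350965)/(2354036 + 4486630) = ((1378 + (-837/567)**2 + 1379*(-837/567)) - 2350965)/(2354036 + 4486630) = ((1378 + (-837*1/567)**2 + 1379*(-837*1/567)) - 2350965)/6840666 = ((1378 + (-31/21)**2 + 1379*(-31/21)) - 2350965)*(1/6840666) = ((1378 + 961/441 - 6107/3) - 2350965)*(1/6840666) = (-289070/441 - 2350965)*(1/6840666) = -1037064635/441*1/6840666 = -1037064635/3016733706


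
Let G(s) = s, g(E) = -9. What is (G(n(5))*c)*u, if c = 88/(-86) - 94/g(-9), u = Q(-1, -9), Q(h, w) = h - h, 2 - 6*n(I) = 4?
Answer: 0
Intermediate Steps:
n(I) = -⅓ (n(I) = ⅓ - ⅙*4 = ⅓ - ⅔ = -⅓)
Q(h, w) = 0
u = 0
c = 3646/387 (c = 88/(-86) - 94/(-9) = 88*(-1/86) - 94*(-⅑) = -44/43 + 94/9 = 3646/387 ≈ 9.4212)
(G(n(5))*c)*u = -⅓*3646/387*0 = -3646/1161*0 = 0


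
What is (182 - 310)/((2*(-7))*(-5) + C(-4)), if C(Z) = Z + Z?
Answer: -64/31 ≈ -2.0645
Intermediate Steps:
C(Z) = 2*Z
(182 - 310)/((2*(-7))*(-5) + C(-4)) = (182 - 310)/((2*(-7))*(-5) + 2*(-4)) = -128/(-14*(-5) - 8) = -128/(70 - 8) = -128/62 = -128*1/62 = -64/31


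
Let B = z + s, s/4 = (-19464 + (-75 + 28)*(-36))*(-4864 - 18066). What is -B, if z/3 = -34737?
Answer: -1629943629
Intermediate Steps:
z = -104211 (z = 3*(-34737) = -104211)
s = 1630047840 (s = 4*((-19464 + (-75 + 28)*(-36))*(-4864 - 18066)) = 4*((-19464 - 47*(-36))*(-22930)) = 4*((-19464 + 1692)*(-22930)) = 4*(-17772*(-22930)) = 4*407511960 = 1630047840)
B = 1629943629 (B = -104211 + 1630047840 = 1629943629)
-B = -1*1629943629 = -1629943629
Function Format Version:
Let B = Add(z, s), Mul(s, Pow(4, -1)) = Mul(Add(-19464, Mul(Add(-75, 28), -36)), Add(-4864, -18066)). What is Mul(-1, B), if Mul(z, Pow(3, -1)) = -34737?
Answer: -1629943629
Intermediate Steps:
z = -104211 (z = Mul(3, -34737) = -104211)
s = 1630047840 (s = Mul(4, Mul(Add(-19464, Mul(Add(-75, 28), -36)), Add(-4864, -18066))) = Mul(4, Mul(Add(-19464, Mul(-47, -36)), -22930)) = Mul(4, Mul(Add(-19464, 1692), -22930)) = Mul(4, Mul(-17772, -22930)) = Mul(4, 407511960) = 1630047840)
B = 1629943629 (B = Add(-104211, 1630047840) = 1629943629)
Mul(-1, B) = Mul(-1, 1629943629) = -1629943629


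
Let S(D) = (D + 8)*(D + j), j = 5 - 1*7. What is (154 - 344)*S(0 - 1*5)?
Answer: 3990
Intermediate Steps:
j = -2 (j = 5 - 7 = -2)
S(D) = (-2 + D)*(8 + D) (S(D) = (D + 8)*(D - 2) = (8 + D)*(-2 + D) = (-2 + D)*(8 + D))
(154 - 344)*S(0 - 1*5) = (154 - 344)*(-16 + (0 - 1*5)² + 6*(0 - 1*5)) = -190*(-16 + (0 - 5)² + 6*(0 - 5)) = -190*(-16 + (-5)² + 6*(-5)) = -190*(-16 + 25 - 30) = -190*(-21) = 3990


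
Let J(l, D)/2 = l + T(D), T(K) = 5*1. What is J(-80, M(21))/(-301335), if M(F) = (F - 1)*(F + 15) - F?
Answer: 10/20089 ≈ 0.00049778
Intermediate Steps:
T(K) = 5
M(F) = -F + (-1 + F)*(15 + F) (M(F) = (-1 + F)*(15 + F) - F = -F + (-1 + F)*(15 + F))
J(l, D) = 10 + 2*l (J(l, D) = 2*(l + 5) = 2*(5 + l) = 10 + 2*l)
J(-80, M(21))/(-301335) = (10 + 2*(-80))/(-301335) = (10 - 160)*(-1/301335) = -150*(-1/301335) = 10/20089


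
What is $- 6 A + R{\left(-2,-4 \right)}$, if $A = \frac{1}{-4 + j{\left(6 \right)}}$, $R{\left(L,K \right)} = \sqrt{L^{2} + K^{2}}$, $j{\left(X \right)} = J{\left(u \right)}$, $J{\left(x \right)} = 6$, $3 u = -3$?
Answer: $-3 + 2 \sqrt{5} \approx 1.4721$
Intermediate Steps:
$u = -1$ ($u = \frac{1}{3} \left(-3\right) = -1$)
$j{\left(X \right)} = 6$
$R{\left(L,K \right)} = \sqrt{K^{2} + L^{2}}$
$A = \frac{1}{2}$ ($A = \frac{1}{-4 + 6} = \frac{1}{2} \approx 0.5$)
$- 6 A + R{\left(-2,-4 \right)} = \left(-6\right) \frac{1}{2} + \sqrt{\left(-4\right)^{2} + \left(-2\right)^{2}} = -3 + \sqrt{16 + 4} = -3 + \sqrt{20} = -3 + 2 \sqrt{5}$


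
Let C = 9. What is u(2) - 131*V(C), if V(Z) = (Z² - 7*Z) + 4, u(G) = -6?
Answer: -2888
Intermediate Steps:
V(Z) = 4 + Z² - 7*Z
u(2) - 131*V(C) = -6 - 131*(4 + 9² - 7*9) = -6 - 131*(4 + 81 - 63) = -6 - 131*22 = -6 - 2882 = -2888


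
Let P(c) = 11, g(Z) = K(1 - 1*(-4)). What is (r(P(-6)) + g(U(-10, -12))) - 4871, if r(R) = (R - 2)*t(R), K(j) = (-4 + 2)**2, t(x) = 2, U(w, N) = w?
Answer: -4849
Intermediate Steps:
K(j) = 4 (K(j) = (-2)**2 = 4)
g(Z) = 4
r(R) = -4 + 2*R (r(R) = (R - 2)*2 = (-2 + R)*2 = -4 + 2*R)
(r(P(-6)) + g(U(-10, -12))) - 4871 = ((-4 + 2*11) + 4) - 4871 = ((-4 + 22) + 4) - 4871 = (18 + 4) - 4871 = 22 - 4871 = -4849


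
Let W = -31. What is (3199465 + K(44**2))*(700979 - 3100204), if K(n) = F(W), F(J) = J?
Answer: -7676162038650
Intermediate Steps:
K(n) = -31
(3199465 + K(44**2))*(700979 - 3100204) = (3199465 - 31)*(700979 - 3100204) = 3199434*(-2399225) = -7676162038650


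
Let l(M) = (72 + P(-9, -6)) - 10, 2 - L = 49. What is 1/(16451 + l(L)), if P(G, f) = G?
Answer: 1/16504 ≈ 6.0591e-5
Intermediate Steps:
L = -47 (L = 2 - 1*49 = 2 - 49 = -47)
l(M) = 53 (l(M) = (72 - 9) - 10 = 63 - 10 = 53)
1/(16451 + l(L)) = 1/(16451 + 53) = 1/16504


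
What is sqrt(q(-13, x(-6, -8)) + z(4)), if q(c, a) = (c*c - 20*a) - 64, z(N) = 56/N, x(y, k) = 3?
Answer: sqrt(59) ≈ 7.6811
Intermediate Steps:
q(c, a) = -64 + c**2 - 20*a (q(c, a) = (c**2 - 20*a) - 64 = -64 + c**2 - 20*a)
sqrt(q(-13, x(-6, -8)) + z(4)) = sqrt((-64 + (-13)**2 - 20*3) + 56/4) = sqrt((-64 + 169 - 60) + 56*(1/4)) = sqrt(45 + 14) = sqrt(59)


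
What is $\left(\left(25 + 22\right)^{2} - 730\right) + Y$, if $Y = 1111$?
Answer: $2590$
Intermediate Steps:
$\left(\left(25 + 22\right)^{2} - 730\right) + Y = \left(\left(25 + 22\right)^{2} - 730\right) + 1111 = \left(47^{2} - 730\right) + 1111 = \left(2209 - 730\right) + 1111 = 1479 + 1111 = 2590$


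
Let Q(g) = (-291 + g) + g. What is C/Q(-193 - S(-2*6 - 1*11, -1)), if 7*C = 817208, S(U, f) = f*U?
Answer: -116744/723 ≈ -161.47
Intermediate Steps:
S(U, f) = U*f
Q(g) = -291 + 2*g
C = 116744 (C = (⅐)*817208 = 116744)
C/Q(-193 - S(-2*6 - 1*11, -1)) = 116744/(-291 + 2*(-193 - (-2*6 - 1*11)*(-1))) = 116744/(-291 + 2*(-193 - (-12 - 11)*(-1))) = 116744/(-291 + 2*(-193 - (-23)*(-1))) = 116744/(-291 + 2*(-193 - 1*23)) = 116744/(-291 + 2*(-193 - 23)) = 116744/(-291 + 2*(-216)) = 116744/(-291 - 432) = 116744/(-723) = 116744*(-1/723) = -116744/723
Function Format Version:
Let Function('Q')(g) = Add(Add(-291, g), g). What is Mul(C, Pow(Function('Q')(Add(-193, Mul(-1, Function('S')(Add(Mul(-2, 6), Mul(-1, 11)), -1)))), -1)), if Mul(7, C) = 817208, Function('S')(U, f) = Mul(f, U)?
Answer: Rational(-116744, 723) ≈ -161.47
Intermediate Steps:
Function('S')(U, f) = Mul(U, f)
Function('Q')(g) = Add(-291, Mul(2, g))
C = 116744 (C = Mul(Rational(1, 7), 817208) = 116744)
Mul(C, Pow(Function('Q')(Add(-193, Mul(-1, Function('S')(Add(Mul(-2, 6), Mul(-1, 11)), -1)))), -1)) = Mul(116744, Pow(Add(-291, Mul(2, Add(-193, Mul(-1, Mul(Add(Mul(-2, 6), Mul(-1, 11)), -1))))), -1)) = Mul(116744, Pow(Add(-291, Mul(2, Add(-193, Mul(-1, Mul(Add(-12, -11), -1))))), -1)) = Mul(116744, Pow(Add(-291, Mul(2, Add(-193, Mul(-1, Mul(-23, -1))))), -1)) = Mul(116744, Pow(Add(-291, Mul(2, Add(-193, Mul(-1, 23)))), -1)) = Mul(116744, Pow(Add(-291, Mul(2, Add(-193, -23))), -1)) = Mul(116744, Pow(Add(-291, Mul(2, -216)), -1)) = Mul(116744, Pow(Add(-291, -432), -1)) = Mul(116744, Pow(-723, -1)) = Mul(116744, Rational(-1, 723)) = Rational(-116744, 723)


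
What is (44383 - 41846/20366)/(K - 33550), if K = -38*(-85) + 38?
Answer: -75321861/51393601 ≈ -1.4656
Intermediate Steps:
K = 3268 (K = 3230 + 38 = 3268)
(44383 - 41846/20366)/(K - 33550) = (44383 - 41846/20366)/(3268 - 33550) = (44383 - 41846*1/20366)/(-30282) = (44383 - 20923/10183)*(-1/30282) = (451931166/10183)*(-1/30282) = -75321861/51393601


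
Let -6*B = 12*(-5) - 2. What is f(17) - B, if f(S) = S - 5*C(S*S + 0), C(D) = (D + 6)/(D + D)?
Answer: 7135/1734 ≈ 4.1148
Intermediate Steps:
C(D) = (6 + D)/(2*D) (C(D) = (6 + D)/((2*D)) = (6 + D)*(1/(2*D)) = (6 + D)/(2*D))
B = 31/3 (B = -(12*(-5) - 2)/6 = -(-60 - 2)/6 = -1/6*(-62) = 31/3 ≈ 10.333)
f(S) = S - 5*(6 + S**2)/(2*S**2) (f(S) = S - 5*(6 + (S*S + 0))/(2*(S*S + 0)) = S - 5*(6 + (S**2 + 0))/(2*(S**2 + 0)) = S - 5*(6 + S**2)/(2*(S**2)) = S - 5*(6 + S**2)/(2*S**2))
f(17) - B = (-5/2 + 17 - 15/17**2) - 1*31/3 = (-5/2 + 17 - 15*1/289) - 31/3 = (-5/2 + 17 - 15/289) - 31/3 = 8351/578 - 31/3 = 7135/1734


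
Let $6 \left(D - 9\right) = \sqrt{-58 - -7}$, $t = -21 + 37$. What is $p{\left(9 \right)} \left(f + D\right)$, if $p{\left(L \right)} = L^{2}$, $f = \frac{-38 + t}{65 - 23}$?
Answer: $\frac{4806}{7} + \frac{27 i \sqrt{51}}{2} \approx 686.57 + 96.409 i$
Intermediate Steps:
$t = 16$
$D = 9 + \frac{i \sqrt{51}}{6}$ ($D = 9 + \frac{\sqrt{-58 - -7}}{6} = 9 + \frac{\sqrt{-58 + 7}}{6} = 9 + \frac{\sqrt{-51}}{6} = 9 + \frac{i \sqrt{51}}{6} \approx 9.0 + 1.1902 i$)
$f = - \frac{11}{21}$ ($f = \frac{-38 + 16}{65 - 23} = - \frac{22}{42} = \left(-22\right) \frac{1}{42} = - \frac{11}{21} \approx -0.52381$)
$p{\left(9 \right)} \left(f + D\right) = 9^{2} \left(- \frac{11}{21} + \left(9 + \frac{i \sqrt{51}}{6}\right)\right) = 81 \left(\frac{178}{21} + \frac{i \sqrt{51}}{6}\right) = \frac{4806}{7} + \frac{27 i \sqrt{51}}{2}$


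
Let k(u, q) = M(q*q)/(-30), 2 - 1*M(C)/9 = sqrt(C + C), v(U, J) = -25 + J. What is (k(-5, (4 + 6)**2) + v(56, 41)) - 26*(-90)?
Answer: 11777/5 + 30*sqrt(2) ≈ 2397.8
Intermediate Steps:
M(C) = 18 - 9*sqrt(2)*sqrt(C) (M(C) = 18 - 9*sqrt(C + C) = 18 - 9*sqrt(2)*sqrt(C))
k(u, q) = -3/5 + 3*sqrt(2)*sqrt(q**2)/10 (k(u, q) = (18 - 9*sqrt(2)*sqrt(q*q))/(-30) = (18 - 9*sqrt(2)*sqrt(q**2))*(-1/30) = -3/5 + 3*sqrt(2)*sqrt(q**2)/10)
(k(-5, (4 + 6)**2) + v(56, 41)) - 26*(-90) = ((-3/5 + 3*sqrt(2)*sqrt(((4 + 6)**2)**2)/10) + (-25 + 41)) - 26*(-90) = ((-3/5 + 3*sqrt(2)*sqrt((10**2)**2)/10) + 16) + 2340 = ((-3/5 + 3*sqrt(2)*sqrt(100**2)/10) + 16) + 2340 = ((-3/5 + 3*sqrt(2)*sqrt(10000)/10) + 16) + 2340 = ((-3/5 + (3/10)*sqrt(2)*100) + 16) + 2340 = ((-3/5 + 30*sqrt(2)) + 16) + 2340 = (77/5 + 30*sqrt(2)) + 2340 = 11777/5 + 30*sqrt(2)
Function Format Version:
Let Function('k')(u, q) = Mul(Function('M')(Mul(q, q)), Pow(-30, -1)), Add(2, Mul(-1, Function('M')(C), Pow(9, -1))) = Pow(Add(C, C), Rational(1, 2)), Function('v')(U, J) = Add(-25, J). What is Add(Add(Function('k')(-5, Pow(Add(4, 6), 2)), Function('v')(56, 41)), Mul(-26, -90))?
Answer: Add(Rational(11777, 5), Mul(30, Pow(2, Rational(1, 2)))) ≈ 2397.8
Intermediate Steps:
Function('M')(C) = Add(18, Mul(-9, Pow(2, Rational(1, 2)), Pow(C, Rational(1, 2)))) (Function('M')(C) = Add(18, Mul(-9, Pow(Add(C, C), Rational(1, 2)))) = Add(18, Mul(-9, Pow(Mul(2, C), Rational(1, 2)))) = Add(18, Mul(-9, Mul(Pow(2, Rational(1, 2)), Pow(C, Rational(1, 2))))) = Add(18, Mul(-9, Pow(2, Rational(1, 2)), Pow(C, Rational(1, 2)))))
Function('k')(u, q) = Add(Rational(-3, 5), Mul(Rational(3, 10), Pow(2, Rational(1, 2)), Pow(Pow(q, 2), Rational(1, 2)))) (Function('k')(u, q) = Mul(Add(18, Mul(-9, Pow(2, Rational(1, 2)), Pow(Mul(q, q), Rational(1, 2)))), Pow(-30, -1)) = Mul(Add(18, Mul(-9, Pow(2, Rational(1, 2)), Pow(Pow(q, 2), Rational(1, 2)))), Rational(-1, 30)) = Add(Rational(-3, 5), Mul(Rational(3, 10), Pow(2, Rational(1, 2)), Pow(Pow(q, 2), Rational(1, 2)))))
Add(Add(Function('k')(-5, Pow(Add(4, 6), 2)), Function('v')(56, 41)), Mul(-26, -90)) = Add(Add(Add(Rational(-3, 5), Mul(Rational(3, 10), Pow(2, Rational(1, 2)), Pow(Pow(Pow(Add(4, 6), 2), 2), Rational(1, 2)))), Add(-25, 41)), Mul(-26, -90)) = Add(Add(Add(Rational(-3, 5), Mul(Rational(3, 10), Pow(2, Rational(1, 2)), Pow(Pow(Pow(10, 2), 2), Rational(1, 2)))), 16), 2340) = Add(Add(Add(Rational(-3, 5), Mul(Rational(3, 10), Pow(2, Rational(1, 2)), Pow(Pow(100, 2), Rational(1, 2)))), 16), 2340) = Add(Add(Add(Rational(-3, 5), Mul(Rational(3, 10), Pow(2, Rational(1, 2)), Pow(10000, Rational(1, 2)))), 16), 2340) = Add(Add(Add(Rational(-3, 5), Mul(Rational(3, 10), Pow(2, Rational(1, 2)), 100)), 16), 2340) = Add(Add(Add(Rational(-3, 5), Mul(30, Pow(2, Rational(1, 2)))), 16), 2340) = Add(Add(Rational(77, 5), Mul(30, Pow(2, Rational(1, 2)))), 2340) = Add(Rational(11777, 5), Mul(30, Pow(2, Rational(1, 2))))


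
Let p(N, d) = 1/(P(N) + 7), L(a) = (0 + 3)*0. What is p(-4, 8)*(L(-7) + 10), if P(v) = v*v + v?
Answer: 10/19 ≈ 0.52632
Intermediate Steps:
L(a) = 0 (L(a) = 3*0 = 0)
P(v) = v + v² (P(v) = v² + v = v + v²)
p(N, d) = 1/(7 + N*(1 + N)) (p(N, d) = 1/(N*(1 + N) + 7) = 1/(7 + N*(1 + N)))
p(-4, 8)*(L(-7) + 10) = (0 + 10)/(7 - 4*(1 - 4)) = 10/(7 - 4*(-3)) = 10/(7 + 12) = 10/19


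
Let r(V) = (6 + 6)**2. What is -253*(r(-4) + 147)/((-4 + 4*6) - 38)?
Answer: 24541/6 ≈ 4090.2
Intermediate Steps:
r(V) = 144 (r(V) = 12**2 = 144)
-253*(r(-4) + 147)/((-4 + 4*6) - 38) = -253*(144 + 147)/((-4 + 4*6) - 38) = -73623/((-4 + 24) - 38) = -73623/(20 - 38) = -73623/(-18) = -73623*(-1)/18 = -253*(-97/6) = 24541/6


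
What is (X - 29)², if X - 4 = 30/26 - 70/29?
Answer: 98010000/142129 ≈ 689.58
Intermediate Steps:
X = 1033/377 (X = 4 + (30/26 - 70/29) = 4 + (30*(1/26) - 70*1/29) = 4 + (15/13 - 70/29) = 4 - 475/377 = 1033/377 ≈ 2.7401)
(X - 29)² = (1033/377 - 29)² = (-9900/377)² = 98010000/142129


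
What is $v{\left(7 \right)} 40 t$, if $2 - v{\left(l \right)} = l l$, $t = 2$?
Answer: $-3760$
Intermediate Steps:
$v{\left(l \right)} = 2 - l^{2}$ ($v{\left(l \right)} = 2 - l l = 2 - l^{2}$)
$v{\left(7 \right)} 40 t = \left(2 - 7^{2}\right) 40 \cdot 2 = \left(2 - 49\right) 40 \cdot 2 = \left(-47\right) 40 \cdot 2 = \left(-1880\right) 2 = -3760$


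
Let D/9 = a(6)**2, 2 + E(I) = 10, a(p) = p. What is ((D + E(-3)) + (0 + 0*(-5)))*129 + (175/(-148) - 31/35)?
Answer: 221838327/5180 ≈ 42826.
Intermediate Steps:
E(I) = 8 (E(I) = -2 + 10 = 8)
D = 324 (D = 9*6**2 = 9*36 = 324)
((D + E(-3)) + (0 + 0*(-5)))*129 + (175/(-148) - 31/35) = ((324 + 8) + (0 + 0*(-5)))*129 + (175/(-148) - 31/35) = (332 + (0 + 0))*129 + (175*(-1/148) - 31*1/35) = (332 + 0)*129 + (-175/148 - 31/35) = 332*129 - 10713/5180 = 42828 - 10713/5180 = 221838327/5180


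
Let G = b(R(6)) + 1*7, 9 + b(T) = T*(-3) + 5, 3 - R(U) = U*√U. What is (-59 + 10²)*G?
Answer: -246 + 738*√6 ≈ 1561.7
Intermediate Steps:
R(U) = 3 - U^(3/2) (R(U) = 3 - U*√U = 3 - U^(3/2))
b(T) = -4 - 3*T (b(T) = -9 + (T*(-3) + 5) = -9 + (-3*T + 5) = -9 + (5 - 3*T) = -4 - 3*T)
G = -6 + 18*√6 (G = (-4 - 3*(3 - 6^(3/2))) + 1*7 = (-4 - 3*(3 - 6*√6)) + 7 = (-4 + (-9 + 18*√6)) + 7 = (-13 + 18*√6) + 7 = -6 + 18*√6 ≈ 38.091)
(-59 + 10²)*G = (-59 + 10²)*(-6 + 18*√6) = (-59 + 100)*(-6 + 18*√6) = 41*(-6 + 18*√6) = -246 + 738*√6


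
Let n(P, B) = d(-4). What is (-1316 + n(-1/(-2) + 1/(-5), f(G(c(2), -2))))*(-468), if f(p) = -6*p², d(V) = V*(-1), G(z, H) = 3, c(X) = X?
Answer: 614016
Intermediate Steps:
d(V) = -V
n(P, B) = 4 (n(P, B) = -1*(-4) = 4)
(-1316 + n(-1/(-2) + 1/(-5), f(G(c(2), -2))))*(-468) = (-1316 + 4)*(-468) = -1312*(-468) = 614016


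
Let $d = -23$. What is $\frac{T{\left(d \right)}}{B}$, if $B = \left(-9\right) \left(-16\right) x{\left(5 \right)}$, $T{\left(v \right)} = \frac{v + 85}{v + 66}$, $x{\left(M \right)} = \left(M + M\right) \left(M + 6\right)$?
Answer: $\frac{31}{340560} \approx 9.1027 \cdot 10^{-5}$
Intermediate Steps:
$x{\left(M \right)} = 2 M \left(6 + M\right)$
$T{\left(v \right)} = \frac{85 + v}{66 + v}$
$B = 15840$ ($B = \left(-9\right) \left(-16\right) 2 \cdot 5 \left(6 + 5\right) = 144 \cdot 2 \cdot 5 \cdot 11 = 144 \cdot 110 = 15840$)
$\frac{T{\left(d \right)}}{B} = \frac{\frac{1}{66 - 23} \left(85 - 23\right)}{15840} = \frac{1}{43} \cdot 62 \cdot \frac{1}{15840} = \frac{62}{43} \cdot \frac{1}{15840} = \frac{31}{340560}$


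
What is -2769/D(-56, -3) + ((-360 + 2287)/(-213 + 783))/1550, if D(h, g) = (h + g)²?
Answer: -2439703613/3075463500 ≈ -0.79328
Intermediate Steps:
D(h, g) = (g + h)²
-2769/D(-56, -3) + ((-360 + 2287)/(-213 + 783))/1550 = -2769/(-3 - 56)² + ((-360 + 2287)/(-213 + 783))/1550 = -2769/((-59)²) + (1927/570)*(1/1550) = -2769/3481 + (1927*(1/570))*(1/1550) = -2769*1/3481 + (1927/570)*(1/1550) = -2769/3481 + 1927/883500 = -2439703613/3075463500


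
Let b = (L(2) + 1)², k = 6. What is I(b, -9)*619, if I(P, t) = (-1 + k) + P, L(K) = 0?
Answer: 3714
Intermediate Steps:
b = 1 (b = (0 + 1)² = 1² = 1)
I(P, t) = 5 + P (I(P, t) = (-1 + 6) + P = 5 + P)
I(b, -9)*619 = (5 + 1)*619 = 6*619 = 3714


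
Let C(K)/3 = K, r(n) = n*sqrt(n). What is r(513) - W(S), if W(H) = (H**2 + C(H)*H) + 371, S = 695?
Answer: -1932471 + 1539*sqrt(57) ≈ -1.9209e+6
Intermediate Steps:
r(n) = n**(3/2)
C(K) = 3*K
W(H) = 371 + 4*H**2 (W(H) = (H**2 + (3*H)*H) + 371 = (H**2 + 3*H**2) + 371 = 4*H**2 + 371 = 371 + 4*H**2)
r(513) - W(S) = 513**(3/2) - (371 + 4*695**2) = 1539*sqrt(57) - (371 + 4*483025) = 1539*sqrt(57) - (371 + 1932100) = 1539*sqrt(57) - 1*1932471 = 1539*sqrt(57) - 1932471 = -1932471 + 1539*sqrt(57)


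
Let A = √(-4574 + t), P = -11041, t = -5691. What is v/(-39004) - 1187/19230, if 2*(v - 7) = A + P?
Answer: 59726857/750046920 - I*√10265/78008 ≈ 0.079631 - 0.0012988*I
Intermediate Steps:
A = I*√10265 (A = √(-4574 - 5691) = √(-10265) = I*√10265 ≈ 101.32*I)
v = -11027/2 + I*√10265/2 (v = 7 + (I*√10265 - 11041)/2 = 7 + (-11041 + I*√10265)/2 = 7 + (-11041/2 + I*√10265/2) = -11027/2 + I*√10265/2 ≈ -5513.5 + 50.658*I)
v/(-39004) - 1187/19230 = (-11027/2 + I*√10265/2)/(-39004) - 1187/19230 = (-11027/2 + I*√10265/2)*(-1/39004) - 1187*1/19230 = (11027/78008 - I*√10265/78008) - 1187/19230 = 59726857/750046920 - I*√10265/78008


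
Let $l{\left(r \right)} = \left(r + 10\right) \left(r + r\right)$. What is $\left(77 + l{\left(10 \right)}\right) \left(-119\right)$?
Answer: $-56763$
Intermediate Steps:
$l{\left(r \right)} = 2 r \left(10 + r\right)$ ($l{\left(r \right)} = \left(10 + r\right) 2 r = 2 r \left(10 + r\right)$)
$\left(77 + l{\left(10 \right)}\right) \left(-119\right) = \left(77 + 2 \cdot 10 \left(10 + 10\right)\right) \left(-119\right) = \left(77 + 2 \cdot 10 \cdot 20\right) \left(-119\right) = \left(77 + 400\right) \left(-119\right) = 477 \left(-119\right) = -56763$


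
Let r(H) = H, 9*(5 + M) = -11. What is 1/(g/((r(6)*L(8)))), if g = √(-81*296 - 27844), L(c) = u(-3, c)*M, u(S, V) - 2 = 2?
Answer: 224*I*√12955/38865 ≈ 0.65601*I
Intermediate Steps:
M = -56/9 (M = -5 + (⅑)*(-11) = -5 - 11/9 = -56/9 ≈ -6.2222)
u(S, V) = 4 (u(S, V) = 2 + 2 = 4)
L(c) = -224/9 (L(c) = 4*(-56/9) = -224/9)
g = 2*I*√12955 (g = √(-23976 - 27844) = √(-51820) = 2*I*√12955 ≈ 227.64*I)
1/(g/((r(6)*L(8)))) = 1/((2*I*√12955)/((6*(-224/9)))) = 1/((2*I*√12955)/(-448/3)) = 1/((2*I*√12955)*(-3/448)) = 1/(-3*I*√12955/224) = 224*I*√12955/38865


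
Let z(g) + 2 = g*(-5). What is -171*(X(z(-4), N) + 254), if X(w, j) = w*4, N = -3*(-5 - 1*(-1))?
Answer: -55746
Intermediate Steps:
N = 12 (N = -3*(-5 + 1) = -3*(-4) = 12)
z(g) = -2 - 5*g (z(g) = -2 + g*(-5) = -2 - 5*g)
X(w, j) = 4*w
-171*(X(z(-4), N) + 254) = -171*(4*(-2 - 5*(-4)) + 254) = -171*(4*(-2 + 20) + 254) = -171*(4*18 + 254) = -171*(72 + 254) = -171*326 = -55746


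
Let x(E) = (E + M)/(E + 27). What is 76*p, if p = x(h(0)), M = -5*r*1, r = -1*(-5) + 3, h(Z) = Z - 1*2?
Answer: -3192/25 ≈ -127.68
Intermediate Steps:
h(Z) = -2 + Z (h(Z) = Z - 2 = -2 + Z)
r = 8 (r = 5 + 3 = 8)
M = -40 (M = -5*8*1 = -40*1 = -40)
x(E) = (-40 + E)/(27 + E) (x(E) = (E - 40)/(E + 27) = (-40 + E)/(27 + E))
p = -42/25 (p = (-40 + (-2 + 0))/(27 + (-2 + 0)) = (-40 - 2)/(27 - 2) = -42/25 ≈ -1.6800)
76*p = 76*(-42/25) = -3192/25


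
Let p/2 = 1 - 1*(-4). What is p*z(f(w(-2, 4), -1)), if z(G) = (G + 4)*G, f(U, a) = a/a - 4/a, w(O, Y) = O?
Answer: 450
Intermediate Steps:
f(U, a) = 1 - 4/a
z(G) = G*(4 + G) (z(G) = (4 + G)*G = G*(4 + G))
p = 10 (p = 2*(1 - 1*(-4)) = 2*(1 + 4) = 2*5 = 10)
p*z(f(w(-2, 4), -1)) = 10*(((-4 - 1)/(-1))*(4 + (-4 - 1)/(-1))) = 10*((-1*(-5))*(4 - 1*(-5))) = 10*(5*(4 + 5)) = 10*(5*9) = 10*45 = 450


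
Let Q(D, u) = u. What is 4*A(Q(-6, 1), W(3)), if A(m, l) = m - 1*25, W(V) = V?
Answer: -96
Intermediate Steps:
A(m, l) = -25 + m (A(m, l) = m - 25 = -25 + m)
4*A(Q(-6, 1), W(3)) = 4*(-25 + 1) = 4*(-24) = -96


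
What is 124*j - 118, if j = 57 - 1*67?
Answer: -1358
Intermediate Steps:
j = -10 (j = 57 - 67 = -10)
124*j - 118 = 124*(-10) - 118 = -1240 - 118 = -1358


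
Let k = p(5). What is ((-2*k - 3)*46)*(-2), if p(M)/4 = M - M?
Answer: 276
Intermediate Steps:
p(M) = 0 (p(M) = 4*(M - M) = 4*0 = 0)
k = 0
((-2*k - 3)*46)*(-2) = ((-2*0 - 3)*46)*(-2) = ((0 - 3)*46)*(-2) = -3*46*(-2) = -138*(-2) = 276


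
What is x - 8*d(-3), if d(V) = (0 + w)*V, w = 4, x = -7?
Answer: 89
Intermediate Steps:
d(V) = 4*V (d(V) = (0 + 4)*V = 4*V)
x - 8*d(-3) = -7 - 32*(-3) = -7 - 8*(-12) = -7 + 96 = 89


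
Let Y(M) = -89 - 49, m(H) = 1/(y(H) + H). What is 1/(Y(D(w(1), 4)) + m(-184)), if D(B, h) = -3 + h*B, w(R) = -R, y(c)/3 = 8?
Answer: -160/22081 ≈ -0.0072460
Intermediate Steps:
y(c) = 24 (y(c) = 3*8 = 24)
D(B, h) = -3 + B*h
m(H) = 1/(24 + H)
Y(M) = -138
1/(Y(D(w(1), 4)) + m(-184)) = 1/(-138 + 1/(24 - 184)) = 1/(-138 + 1/(-160)) = 1/(-138 - 1/160) = 1/(-22081/160) = -160/22081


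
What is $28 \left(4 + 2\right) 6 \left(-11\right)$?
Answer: $-11088$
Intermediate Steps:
$28 \left(4 + 2\right) 6 \left(-11\right) = 28 \cdot 6 \cdot 6 \left(-11\right) = 28 \cdot 36 \left(-11\right) = 1008 \left(-11\right) = -11088$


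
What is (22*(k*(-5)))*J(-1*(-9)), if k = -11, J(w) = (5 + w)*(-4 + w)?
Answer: 84700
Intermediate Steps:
J(w) = (-4 + w)*(5 + w)
(22*(k*(-5)))*J(-1*(-9)) = (22*(-11*(-5)))*(-20 - 1*(-9) + (-1*(-9))**2) = (22*55)*(-20 + 9 + 9**2) = 1210*(-20 + 9 + 81) = 1210*70 = 84700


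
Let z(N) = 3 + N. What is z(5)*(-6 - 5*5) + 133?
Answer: -115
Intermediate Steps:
z(5)*(-6 - 5*5) + 133 = (3 + 5)*(-6 - 5*5) + 133 = 8*(-6 - 25) + 133 = 8*(-31) + 133 = -248 + 133 = -115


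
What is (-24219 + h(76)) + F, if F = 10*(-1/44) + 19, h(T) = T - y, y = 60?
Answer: -532053/22 ≈ -24184.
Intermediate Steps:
h(T) = -60 + T (h(T) = T - 1*60 = T - 60 = -60 + T)
F = 413/22 (F = 10*(-1*1/44) + 19 = 10*(-1/44) + 19 = -5/22 + 19 = 413/22 ≈ 18.773)
(-24219 + h(76)) + F = (-24219 + (-60 + 76)) + 413/22 = (-24219 + 16) + 413/22 = -24203 + 413/22 = -532053/22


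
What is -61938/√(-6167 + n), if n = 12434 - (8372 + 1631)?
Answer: 30969*I*√934/934 ≈ 1013.3*I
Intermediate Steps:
n = 2431 (n = 12434 - 1*10003 = 12434 - 10003 = 2431)
-61938/√(-6167 + n) = -61938/√(-6167 + 2431) = -61938*(-I*√934/1868) = -(-30969)*I*√934/934 = 30969*I*√934/934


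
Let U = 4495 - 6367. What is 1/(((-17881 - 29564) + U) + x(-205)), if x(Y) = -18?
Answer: -1/49335 ≈ -2.0270e-5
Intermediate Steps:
U = -1872
1/(((-17881 - 29564) + U) + x(-205)) = 1/(((-17881 - 29564) - 1872) - 18) = 1/((-47445 - 1872) - 18) = 1/(-49317 - 18) = 1/(-49335) = -1/49335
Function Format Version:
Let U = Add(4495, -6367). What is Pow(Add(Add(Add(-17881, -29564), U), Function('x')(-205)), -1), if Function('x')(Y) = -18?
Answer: Rational(-1, 49335) ≈ -2.0270e-5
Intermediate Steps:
U = -1872
Pow(Add(Add(Add(-17881, -29564), U), Function('x')(-205)), -1) = Pow(Add(Add(Add(-17881, -29564), -1872), -18), -1) = Pow(Add(Add(-47445, -1872), -18), -1) = Pow(Add(-49317, -18), -1) = Pow(-49335, -1) = Rational(-1, 49335)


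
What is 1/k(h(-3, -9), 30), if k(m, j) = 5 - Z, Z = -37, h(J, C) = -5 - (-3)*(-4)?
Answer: 1/42 ≈ 0.023810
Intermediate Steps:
h(J, C) = -17 (h(J, C) = -5 - 1*12 = -5 - 12 = -17)
k(m, j) = 42 (k(m, j) = 5 - 1*(-37) = 5 + 37 = 42)
1/k(h(-3, -9), 30) = 1/42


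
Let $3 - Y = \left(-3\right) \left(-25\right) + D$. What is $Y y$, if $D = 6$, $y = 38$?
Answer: $-2964$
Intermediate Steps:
$Y = -78$ ($Y = 3 - \left(\left(-3\right) \left(-25\right) + 6\right) = 3 - \left(75 + 6\right) = 3 - 81 = -78$)
$Y y = \left(-78\right) 38 = -2964$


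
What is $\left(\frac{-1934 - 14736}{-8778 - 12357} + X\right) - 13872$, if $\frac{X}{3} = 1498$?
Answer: $- \frac{39637472}{4227} \approx -9377.2$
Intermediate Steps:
$X = 4494$ ($X = 3 \cdot 1498 = 4494$)
$\left(\frac{-1934 - 14736}{-8778 - 12357} + X\right) - 13872 = \left(\frac{-1934 - 14736}{-8778 - 12357} + 4494\right) - 13872 = \left(- \frac{16670}{-21135} + 4494\right) - 13872 = \left(\left(-16670\right) \left(- \frac{1}{21135}\right) + 4494\right) - 13872 = \left(\frac{3334}{4227} + 4494\right) - 13872 = \frac{18999472}{4227} - 13872 = - \frac{39637472}{4227}$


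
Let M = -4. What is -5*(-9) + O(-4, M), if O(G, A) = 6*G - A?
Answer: 25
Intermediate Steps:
O(G, A) = -A + 6*G
-5*(-9) + O(-4, M) = -5*(-9) + (-1*(-4) + 6*(-4)) = 45 + (4 - 24) = 45 - 20 = 25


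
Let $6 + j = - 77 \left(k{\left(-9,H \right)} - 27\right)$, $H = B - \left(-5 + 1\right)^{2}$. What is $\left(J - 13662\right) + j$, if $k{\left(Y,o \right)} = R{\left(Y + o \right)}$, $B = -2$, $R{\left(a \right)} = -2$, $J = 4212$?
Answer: $-7223$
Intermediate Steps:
$H = -18$ ($H = -2 - \left(-5 + 1\right)^{2} = -2 - \left(-4\right)^{2} = -2 - 16 = -18$)
$k{\left(Y,o \right)} = -2$
$j = 2227$ ($j = -6 - 77 \left(-2 - 27\right) = -6 - -2233 = -6 + 2233 = 2227$)
$\left(J - 13662\right) + j = \left(4212 - 13662\right) + 2227 = -9450 + 2227 = -7223$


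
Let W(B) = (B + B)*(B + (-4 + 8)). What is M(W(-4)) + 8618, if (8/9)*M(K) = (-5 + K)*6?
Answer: 34337/4 ≈ 8584.3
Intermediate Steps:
W(B) = 2*B*(4 + B) (W(B) = (2*B)*(B + 4) = (2*B)*(4 + B) = 2*B*(4 + B))
M(K) = -135/4 + 27*K/4 (M(K) = 9*((-5 + K)*6)/8 = 9*(-30 + 6*K)/8 = -135/4 + 27*K/4)
M(W(-4)) + 8618 = (-135/4 + 27*(2*(-4)*(4 - 4))/4) + 8618 = (-135/4 + 27*(2*(-4)*0)/4) + 8618 = (-135/4 + (27/4)*0) + 8618 = (-135/4 + 0) + 8618 = -135/4 + 8618 = 34337/4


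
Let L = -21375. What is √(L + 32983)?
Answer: 2*√2902 ≈ 107.74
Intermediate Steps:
√(L + 32983) = √(-21375 + 32983) = √11608 = 2*√2902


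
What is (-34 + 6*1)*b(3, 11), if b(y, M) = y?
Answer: -84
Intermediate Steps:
(-34 + 6*1)*b(3, 11) = (-34 + 6*1)*3 = (-34 + 6)*3 = -28*3 = -84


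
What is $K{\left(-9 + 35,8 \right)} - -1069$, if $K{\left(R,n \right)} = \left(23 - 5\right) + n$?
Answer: $1095$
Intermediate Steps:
$K{\left(R,n \right)} = 18 + n$
$K{\left(-9 + 35,8 \right)} - -1069 = \left(18 + 8\right) - -1069 = 26 + 1069 = 1095$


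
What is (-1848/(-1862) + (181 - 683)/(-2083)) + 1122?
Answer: 311179480/277039 ≈ 1123.2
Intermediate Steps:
(-1848/(-1862) + (181 - 683)/(-2083)) + 1122 = (-1848*(-1/1862) - 502*(-1/2083)) + 1122 = (132/133 + 502/2083) + 1122 = 341722/277039 + 1122 = 311179480/277039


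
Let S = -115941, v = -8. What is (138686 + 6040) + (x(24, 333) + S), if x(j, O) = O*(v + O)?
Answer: 137010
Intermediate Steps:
x(j, O) = O*(-8 + O)
(138686 + 6040) + (x(24, 333) + S) = (138686 + 6040) + (333*(-8 + 333) - 115941) = 144726 + (333*325 - 115941) = 144726 + (108225 - 115941) = 144726 - 7716 = 137010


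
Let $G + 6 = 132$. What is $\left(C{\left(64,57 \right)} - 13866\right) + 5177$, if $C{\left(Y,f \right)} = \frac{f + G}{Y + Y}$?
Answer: $- \frac{1112009}{128} \approx -8687.6$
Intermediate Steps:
$G = 126$ ($G = -6 + 132 = 126$)
$C{\left(Y,f \right)} = \frac{126 + f}{2 Y}$ ($C{\left(Y,f \right)} = \frac{f + 126}{Y + Y} = \frac{126 + f}{2 Y}$)
$\left(C{\left(64,57 \right)} - 13866\right) + 5177 = \left(\frac{126 + 57}{2 \cdot 64} - 13866\right) + 5177 = \left(\frac{1}{2} \cdot \frac{1}{64} \cdot 183 - 13866\right) + 5177 = \left(\frac{183}{128} - 13866\right) + 5177 = - \frac{1774665}{128} + 5177 = - \frac{1112009}{128}$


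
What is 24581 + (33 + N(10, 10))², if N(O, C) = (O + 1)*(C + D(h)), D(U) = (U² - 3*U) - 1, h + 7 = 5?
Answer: 83145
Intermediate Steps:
h = -2 (h = -7 + 5 = -2)
D(U) = -1 + U² - 3*U
N(O, C) = (1 + O)*(9 + C) (N(O, C) = (O + 1)*(C + (-1 + (-2)² - 3*(-2))) = (1 + O)*(C + (-1 + 4 + 6)) = (1 + O)*(C + 9) = (1 + O)*(9 + C))
24581 + (33 + N(10, 10))² = 24581 + (33 + (9 + 10 + 9*10 + 10*10))² = 24581 + (33 + (9 + 10 + 90 + 100))² = 24581 + (33 + 209)² = 24581 + 242² = 24581 + 58564 = 83145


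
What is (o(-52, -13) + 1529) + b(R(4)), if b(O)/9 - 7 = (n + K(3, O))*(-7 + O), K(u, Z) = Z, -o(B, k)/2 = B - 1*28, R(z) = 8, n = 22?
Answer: 2022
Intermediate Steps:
o(B, k) = 56 - 2*B (o(B, k) = -2*(B - 1*28) = -2*(B - 28) = -2*(-28 + B) = 56 - 2*B)
b(O) = 63 + 9*(-7 + O)*(22 + O) (b(O) = 63 + 9*((22 + O)*(-7 + O)) = 63 + 9*((-7 + O)*(22 + O)) = 63 + 9*(-7 + O)*(22 + O))
(o(-52, -13) + 1529) + b(R(4)) = ((56 - 2*(-52)) + 1529) + (-1323 + 9*8² + 135*8) = ((56 + 104) + 1529) + (-1323 + 9*64 + 1080) = (160 + 1529) + (-1323 + 576 + 1080) = 1689 + 333 = 2022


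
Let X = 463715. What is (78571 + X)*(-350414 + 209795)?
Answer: -76255715034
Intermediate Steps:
(78571 + X)*(-350414 + 209795) = (78571 + 463715)*(-350414 + 209795) = 542286*(-140619) = -76255715034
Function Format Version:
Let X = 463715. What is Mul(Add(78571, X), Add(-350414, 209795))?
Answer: -76255715034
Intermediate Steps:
Mul(Add(78571, X), Add(-350414, 209795)) = Mul(Add(78571, 463715), Add(-350414, 209795)) = Mul(542286, -140619) = -76255715034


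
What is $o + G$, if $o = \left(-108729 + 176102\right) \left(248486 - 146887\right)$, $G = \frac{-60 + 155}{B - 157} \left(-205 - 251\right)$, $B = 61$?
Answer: $\frac{27380119513}{4} \approx 6.845 \cdot 10^{9}$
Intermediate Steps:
$G = \frac{1805}{4}$ ($G = \frac{-60 + 155}{61 - 157} \left(-205 - 251\right) = \frac{95}{-96} \left(-456\right) = 95 \left(- \frac{1}{96}\right) \left(-456\right) = \left(- \frac{95}{96}\right) \left(-456\right) = \frac{1805}{4} \approx 451.25$)
$o = 6845029427$ ($o = 67373 \cdot 101599 = 6845029427$)
$o + G = 6845029427 + \frac{1805}{4} = \frac{27380119513}{4}$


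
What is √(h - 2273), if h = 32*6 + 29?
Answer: 6*I*√57 ≈ 45.299*I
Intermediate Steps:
h = 221 (h = 192 + 29 = 221)
√(h - 2273) = √(221 - 2273) = √(-2052) = 6*I*√57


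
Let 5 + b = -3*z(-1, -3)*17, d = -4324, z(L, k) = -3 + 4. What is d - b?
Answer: -4268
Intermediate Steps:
z(L, k) = 1
b = -56 (b = -5 - 3*1*17 = -5 - 3*17 = -5 - 51 = -56)
d - b = -4324 - 1*(-56) = -4324 + 56 = -4268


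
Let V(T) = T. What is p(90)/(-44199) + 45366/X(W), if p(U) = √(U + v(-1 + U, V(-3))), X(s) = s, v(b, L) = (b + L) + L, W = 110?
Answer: 22683/55 - √173/44199 ≈ 412.42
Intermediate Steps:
v(b, L) = b + 2*L (v(b, L) = (L + b) + L = b + 2*L)
p(U) = √(-7 + 2*U) (p(U) = √(U + ((-1 + U) + 2*(-3))) = √(U + ((-1 + U) - 6)) = √(U + (-7 + U)) = √(-7 + 2*U))
p(90)/(-44199) + 45366/X(W) = √(-7 + 2*90)/(-44199) + 45366/110 = √(-7 + 180)*(-1/44199) + 45366*(1/110) = √173*(-1/44199) + 22683/55 = -√173/44199 + 22683/55 = 22683/55 - √173/44199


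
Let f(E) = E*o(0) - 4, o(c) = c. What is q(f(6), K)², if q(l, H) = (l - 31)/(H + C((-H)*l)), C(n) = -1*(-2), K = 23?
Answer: 49/25 ≈ 1.9600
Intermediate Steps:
C(n) = 2
f(E) = -4 (f(E) = E*0 - 4 = 0 - 4 = -4)
q(l, H) = (-31 + l)/(2 + H) (q(l, H) = (l - 31)/(H + 2) = (-31 + l)/(2 + H))
q(f(6), K)² = ((-31 - 4)/(2 + 23))² = (-35/25)² = ((1/25)*(-35))² = (-7/5)² = 49/25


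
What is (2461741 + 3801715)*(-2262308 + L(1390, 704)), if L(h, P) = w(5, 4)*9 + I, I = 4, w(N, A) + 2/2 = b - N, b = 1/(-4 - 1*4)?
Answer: -14170186835636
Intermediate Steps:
b = -⅛ (b = 1/(-4 - 4) = 1/(-8) = -⅛ ≈ -0.12500)
w(N, A) = -9/8 - N (w(N, A) = -1 + (-⅛ - N) = -9/8 - N)
L(h, P) = -409/8 (L(h, P) = (-9/8 - 1*5)*9 + 4 = (-9/8 - 5)*9 + 4 = -49/8*9 + 4 = -441/8 + 4 = -409/8)
(2461741 + 3801715)*(-2262308 + L(1390, 704)) = (2461741 + 3801715)*(-2262308 - 409/8) = 6263456*(-18098873/8) = -14170186835636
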